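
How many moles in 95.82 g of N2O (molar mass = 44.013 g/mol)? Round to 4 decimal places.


n = mass / M
n = 95.82 / 44.013
n = 2.17708404 mol, rounded to 4 dp:

2.1771 mol


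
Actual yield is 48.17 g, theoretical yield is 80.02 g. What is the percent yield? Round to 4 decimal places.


% yield = 100 * actual / theoretical
% yield = 100 * 48.17 / 80.02
% yield = 60.19745064 %, rounded to 4 dp:

60.1975 %


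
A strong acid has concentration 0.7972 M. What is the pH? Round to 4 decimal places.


A strong acid dissociates completely, so [H+] equals the given concentration.
pH = -log10([H+]) = -log10(0.7972)
pH = 0.09843271, rounded to 4 dp:

0.0984


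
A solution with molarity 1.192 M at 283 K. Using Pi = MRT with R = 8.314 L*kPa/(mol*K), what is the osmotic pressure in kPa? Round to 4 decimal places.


Osmotic pressure (van't Hoff): Pi = M*R*T.
RT = 8.314 * 283 = 2352.862
Pi = 1.192 * 2352.862
Pi = 2804.611504 kPa, rounded to 4 dp:

2804.6115 kPa


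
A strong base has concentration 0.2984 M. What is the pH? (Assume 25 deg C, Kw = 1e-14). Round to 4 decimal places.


A strong base dissociates completely, so [OH-] equals the given concentration.
pOH = -log10([OH-]) = -log10(0.2984) = 0.525201
pH = 14 - pOH = 14 - 0.525201
pH = 13.474799, rounded to 4 dp:

13.4748


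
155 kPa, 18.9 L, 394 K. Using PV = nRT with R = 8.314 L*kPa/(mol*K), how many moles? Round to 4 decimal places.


PV = nRT, solve for n = PV / (RT).
PV = 155 * 18.9 = 2929.5
RT = 8.314 * 394 = 3275.716
n = 2929.5 / 3275.716
n = 0.8943083 mol, rounded to 4 dp:

0.8943 mol


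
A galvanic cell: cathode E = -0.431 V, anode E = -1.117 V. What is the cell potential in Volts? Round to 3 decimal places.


Standard cell potential: E_cell = E_cathode - E_anode.
E_cell = -0.431 - (-1.117)
E_cell = 0.686 V, rounded to 3 dp:

0.686 V


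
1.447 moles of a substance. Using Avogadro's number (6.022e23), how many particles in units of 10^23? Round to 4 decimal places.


N = n * NA, then divide by 1e23 for the requested units.
N / 1e23 = n * 6.022
N / 1e23 = 1.447 * 6.022
N / 1e23 = 8.713834, rounded to 4 dp:

8.7138


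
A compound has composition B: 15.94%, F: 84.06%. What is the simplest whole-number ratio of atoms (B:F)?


Assume 100 g of compound, divide each mass% by atomic mass to get moles, then normalize by the smallest to get a raw atom ratio.
Moles per 100 g: B: 15.94/10.81 = 1.4746, F: 84.06/18.998 = 4.4247
Raw ratio (divide by min = 1.4746): B: 1.0, F: 3.001
Multiply by 1 to clear fractions: B: 1.0 ~= 1, F: 3.001 ~= 3
Reduce by GCD to get the simplest whole-number ratio:

1:3


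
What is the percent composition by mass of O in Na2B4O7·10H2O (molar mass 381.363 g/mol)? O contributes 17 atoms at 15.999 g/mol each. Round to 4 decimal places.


pct = 100 * (n_elem * M_elem) / M_total
mass_contribution = 17 * 15.999 = 271.983 g/mol
pct = 100 * 271.983 / 381.363
pct = 71.31866489 %, rounded to 4 dp:

71.3187 %


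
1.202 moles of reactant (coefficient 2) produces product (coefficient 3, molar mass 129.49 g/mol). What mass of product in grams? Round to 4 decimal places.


Use the coefficient ratio to convert reactant moles to product moles, then multiply by the product's molar mass.
moles_P = moles_R * (coeff_P / coeff_R) = 1.202 * (3/2) = 1.803
mass_P = moles_P * M_P = 1.803 * 129.49
mass_P = 233.47047 g, rounded to 4 dp:

233.4705 g


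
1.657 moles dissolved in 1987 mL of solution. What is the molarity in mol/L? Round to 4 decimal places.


Convert volume to liters: V_L = V_mL / 1000.
V_L = 1987 / 1000 = 1.987 L
M = n / V_L = 1.657 / 1.987
M = 0.83392048 mol/L, rounded to 4 dp:

0.8339 mol/L


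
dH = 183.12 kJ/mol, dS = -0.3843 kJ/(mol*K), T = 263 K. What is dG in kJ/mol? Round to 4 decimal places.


Gibbs: dG = dH - T*dS (consistent units, dS already in kJ/(mol*K)).
T*dS = 263 * -0.3843 = -101.0709
dG = 183.12 - (-101.0709)
dG = 284.1909 kJ/mol, rounded to 4 dp:

284.1909 kJ/mol


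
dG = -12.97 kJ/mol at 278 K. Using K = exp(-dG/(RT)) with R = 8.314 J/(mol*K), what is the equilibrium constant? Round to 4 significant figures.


dG is in kJ/mol; multiply by 1000 to match R in J/(mol*K).
RT = 8.314 * 278 = 2311.292 J/mol
exponent = -dG*1000 / (RT) = -(-12.97*1000) / 2311.292 = 5.61158002
K = exp(5.61158002)
K = 273.57615, rounded to 4 significant figures:

273.6


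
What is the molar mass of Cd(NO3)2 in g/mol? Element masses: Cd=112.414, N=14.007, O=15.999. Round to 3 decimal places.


M = sum(count * atomic_mass) over atoms.
M = 1*112.414 + 2*14.007 + 6*15.999
M = 112.414 + 28.014 + 95.994
M = 236.422 g/mol, rounded to 3 dp:

236.422 g/mol


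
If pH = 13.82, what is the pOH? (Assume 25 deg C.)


At 25 deg C, pH + pOH = 14.
pOH = 14 - pH = 14 - 13.82
pOH = 0.18:

0.18


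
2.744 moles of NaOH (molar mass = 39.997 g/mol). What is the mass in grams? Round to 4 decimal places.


mass = n * M
mass = 2.744 * 39.997
mass = 109.751768 g, rounded to 4 dp:

109.7518 g


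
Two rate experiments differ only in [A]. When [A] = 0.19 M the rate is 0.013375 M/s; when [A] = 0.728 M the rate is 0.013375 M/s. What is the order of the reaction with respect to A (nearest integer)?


Rate is proportional to [A]^n, so rate2/rate1 = ([A]2/[A]1)^n. Take logs to solve for n.
rate2/rate1 = 0.013375 / 0.013375 = 1.0
[A]2/[A]1 = 0.728 / 0.19 = 3.8316
n = ln(1.0) / ln(3.8316) = 0.0
Nearest integer order:

0


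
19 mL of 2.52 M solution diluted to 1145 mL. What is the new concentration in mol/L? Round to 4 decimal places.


Dilution: M1*V1 = M2*V2, solve for M2.
M2 = M1*V1 / V2
M2 = 2.52 * 19 / 1145
M2 = 47.88 / 1145
M2 = 0.04181659 mol/L, rounded to 4 dp:

0.0418 mol/L


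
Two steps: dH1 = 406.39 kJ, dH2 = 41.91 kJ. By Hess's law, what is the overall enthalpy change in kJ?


Hess's law: enthalpy is a state function, so add the step enthalpies.
dH_total = dH1 + dH2 = 406.39 + (41.91)
dH_total = 448.3 kJ:

448.30 kJ


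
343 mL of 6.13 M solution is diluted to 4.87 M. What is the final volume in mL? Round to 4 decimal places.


Dilution: M1*V1 = M2*V2, solve for V2.
V2 = M1*V1 / M2
V2 = 6.13 * 343 / 4.87
V2 = 2102.59 / 4.87
V2 = 431.74332649 mL, rounded to 4 dp:

431.7433 mL


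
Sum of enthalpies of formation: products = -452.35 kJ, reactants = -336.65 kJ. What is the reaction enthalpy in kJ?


dH_rxn = sum(dH_f products) - sum(dH_f reactants)
dH_rxn = -452.35 - (-336.65)
dH_rxn = -115.7 kJ:

-115.70 kJ


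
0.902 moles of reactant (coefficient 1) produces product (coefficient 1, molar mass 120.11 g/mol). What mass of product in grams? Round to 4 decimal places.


Use the coefficient ratio to convert reactant moles to product moles, then multiply by the product's molar mass.
moles_P = moles_R * (coeff_P / coeff_R) = 0.902 * (1/1) = 0.902
mass_P = moles_P * M_P = 0.902 * 120.11
mass_P = 108.33922 g, rounded to 4 dp:

108.3392 g


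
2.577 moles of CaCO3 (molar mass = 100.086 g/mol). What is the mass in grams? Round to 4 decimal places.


mass = n * M
mass = 2.577 * 100.086
mass = 257.921622 g, rounded to 4 dp:

257.9216 g


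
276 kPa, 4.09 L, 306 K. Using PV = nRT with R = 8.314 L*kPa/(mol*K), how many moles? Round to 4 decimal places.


PV = nRT, solve for n = PV / (RT).
PV = 276 * 4.09 = 1128.84
RT = 8.314 * 306 = 2544.084
n = 1128.84 / 2544.084
n = 0.44371176 mol, rounded to 4 dp:

0.4437 mol


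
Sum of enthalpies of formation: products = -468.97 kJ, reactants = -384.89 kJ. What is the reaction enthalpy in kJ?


dH_rxn = sum(dH_f products) - sum(dH_f reactants)
dH_rxn = -468.97 - (-384.89)
dH_rxn = -84.08 kJ:

-84.08 kJ


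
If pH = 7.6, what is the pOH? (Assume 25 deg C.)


At 25 deg C, pH + pOH = 14.
pOH = 14 - pH = 14 - 7.6
pOH = 6.4:

6.40


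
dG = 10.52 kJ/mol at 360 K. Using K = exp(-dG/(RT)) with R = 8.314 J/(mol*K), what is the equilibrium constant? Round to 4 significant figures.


dG is in kJ/mol; multiply by 1000 to match R in J/(mol*K).
RT = 8.314 * 360 = 2993.04 J/mol
exponent = -dG*1000 / (RT) = -(10.52*1000) / 2993.04 = -3.51482105
K = exp(-3.51482105)
K = 0.029753127, rounded to 4 significant figures:

0.02975


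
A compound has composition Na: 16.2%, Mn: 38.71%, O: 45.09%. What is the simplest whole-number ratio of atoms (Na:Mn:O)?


Assume 100 g of compound, divide each mass% by atomic mass to get moles, then normalize by the smallest to get a raw atom ratio.
Moles per 100 g: Na: 16.2/22.99 = 0.7047, Mn: 38.71/54.938 = 0.7046, O: 45.09/15.999 = 2.8183
Raw ratio (divide by min = 0.7046): Na: 1.0, Mn: 1.0, O: 4.0
Multiply by 1 to clear fractions: Na: 1.0 ~= 1, Mn: 1.0 ~= 1, O: 4.0 ~= 4
Reduce by GCD to get the simplest whole-number ratio:

1:1:4


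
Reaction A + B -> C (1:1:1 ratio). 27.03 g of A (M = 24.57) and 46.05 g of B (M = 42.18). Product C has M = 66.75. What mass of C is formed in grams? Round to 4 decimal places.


Find moles of each reactant; the smaller value is the limiting reagent in a 1:1:1 reaction, so moles_C equals moles of the limiter.
n_A = mass_A / M_A = 27.03 / 24.57 = 1.100122 mol
n_B = mass_B / M_B = 46.05 / 42.18 = 1.09175 mol
Limiting reagent: B (smaller), n_limiting = 1.09175 mol
mass_C = n_limiting * M_C = 1.09175 * 66.75
mass_C = 72.8743125 g, rounded to 4 dp:

72.8743 g


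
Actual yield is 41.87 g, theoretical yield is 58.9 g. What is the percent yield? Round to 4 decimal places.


% yield = 100 * actual / theoretical
% yield = 100 * 41.87 / 58.9
% yield = 71.08658744 %, rounded to 4 dp:

71.0866 %


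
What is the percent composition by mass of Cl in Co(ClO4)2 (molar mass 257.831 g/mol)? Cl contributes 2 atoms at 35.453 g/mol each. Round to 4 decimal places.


pct = 100 * (n_elem * M_elem) / M_total
mass_contribution = 2 * 35.453 = 70.906 g/mol
pct = 100 * 70.906 / 257.831
pct = 27.50095993 %, rounded to 4 dp:

27.5010 %


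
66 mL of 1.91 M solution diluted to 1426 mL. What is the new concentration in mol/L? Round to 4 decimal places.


Dilution: M1*V1 = M2*V2, solve for M2.
M2 = M1*V1 / V2
M2 = 1.91 * 66 / 1426
M2 = 126.06 / 1426
M2 = 0.08840112 mol/L, rounded to 4 dp:

0.0884 mol/L


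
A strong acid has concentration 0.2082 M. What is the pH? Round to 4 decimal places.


A strong acid dissociates completely, so [H+] equals the given concentration.
pH = -log10([H+]) = -log10(0.2082)
pH = 0.68151927, rounded to 4 dp:

0.6815


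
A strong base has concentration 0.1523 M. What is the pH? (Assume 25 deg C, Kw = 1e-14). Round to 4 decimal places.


A strong base dissociates completely, so [OH-] equals the given concentration.
pOH = -log10([OH-]) = -log10(0.1523) = 0.8173
pH = 14 - pOH = 14 - 0.8173
pH = 13.1827, rounded to 4 dp:

13.1827


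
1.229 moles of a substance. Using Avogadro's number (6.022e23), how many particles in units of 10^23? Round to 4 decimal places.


N = n * NA, then divide by 1e23 for the requested units.
N / 1e23 = n * 6.022
N / 1e23 = 1.229 * 6.022
N / 1e23 = 7.401038, rounded to 4 dp:

7.4010


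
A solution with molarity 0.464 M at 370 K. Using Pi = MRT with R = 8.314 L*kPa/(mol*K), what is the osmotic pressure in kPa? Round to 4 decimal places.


Osmotic pressure (van't Hoff): Pi = M*R*T.
RT = 8.314 * 370 = 3076.18
Pi = 0.464 * 3076.18
Pi = 1427.34752 kPa, rounded to 4 dp:

1427.3475 kPa


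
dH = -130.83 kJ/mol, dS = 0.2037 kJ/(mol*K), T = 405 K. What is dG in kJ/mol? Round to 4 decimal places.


Gibbs: dG = dH - T*dS (consistent units, dS already in kJ/(mol*K)).
T*dS = 405 * 0.2037 = 82.4985
dG = -130.83 - (82.4985)
dG = -213.3285 kJ/mol, rounded to 4 dp:

-213.3285 kJ/mol


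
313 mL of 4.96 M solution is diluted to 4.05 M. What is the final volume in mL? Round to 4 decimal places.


Dilution: M1*V1 = M2*V2, solve for V2.
V2 = M1*V1 / M2
V2 = 4.96 * 313 / 4.05
V2 = 1552.48 / 4.05
V2 = 383.32839506 mL, rounded to 4 dp:

383.3284 mL


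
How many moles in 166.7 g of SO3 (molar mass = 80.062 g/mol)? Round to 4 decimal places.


n = mass / M
n = 166.7 / 80.062
n = 2.08213634 mol, rounded to 4 dp:

2.0821 mol


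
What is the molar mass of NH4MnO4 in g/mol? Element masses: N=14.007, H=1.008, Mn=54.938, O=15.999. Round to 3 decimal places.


M = sum(count * atomic_mass) over atoms.
M = 1*14.007 + 4*1.008 + 1*54.938 + 4*15.999
M = 14.007 + 4.032 + 54.938 + 63.996
M = 136.973 g/mol, rounded to 3 dp:

136.973 g/mol


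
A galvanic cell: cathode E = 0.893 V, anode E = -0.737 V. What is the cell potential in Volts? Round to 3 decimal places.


Standard cell potential: E_cell = E_cathode - E_anode.
E_cell = 0.893 - (-0.737)
E_cell = 1.63 V, rounded to 3 dp:

1.630 V


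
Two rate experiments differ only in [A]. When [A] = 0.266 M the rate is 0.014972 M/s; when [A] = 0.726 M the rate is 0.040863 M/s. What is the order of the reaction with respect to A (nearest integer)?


Rate is proportional to [A]^n, so rate2/rate1 = ([A]2/[A]1)^n. Take logs to solve for n.
rate2/rate1 = 0.040863 / 0.014972 = 2.7293
[A]2/[A]1 = 0.726 / 0.266 = 2.7293
n = ln(2.7293) / ln(2.7293) = 1.0
Nearest integer order:

1


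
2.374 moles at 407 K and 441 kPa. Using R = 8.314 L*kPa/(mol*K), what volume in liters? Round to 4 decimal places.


PV = nRT, solve for V = nRT / P.
nRT = 2.374 * 8.314 * 407 = 8033.1365
V = 8033.1365 / 441
V = 18.21572902 L, rounded to 4 dp:

18.2157 L


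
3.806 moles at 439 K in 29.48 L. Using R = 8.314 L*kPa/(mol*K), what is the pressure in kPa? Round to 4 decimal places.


PV = nRT, solve for P = nRT / V.
nRT = 3.806 * 8.314 * 439 = 13891.3139
P = 13891.3139 / 29.48
P = 471.21146201 kPa, rounded to 4 dp:

471.2115 kPa


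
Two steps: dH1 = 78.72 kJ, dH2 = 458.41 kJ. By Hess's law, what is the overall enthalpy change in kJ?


Hess's law: enthalpy is a state function, so add the step enthalpies.
dH_total = dH1 + dH2 = 78.72 + (458.41)
dH_total = 537.13 kJ:

537.13 kJ


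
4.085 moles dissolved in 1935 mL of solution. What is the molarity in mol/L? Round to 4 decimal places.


Convert volume to liters: V_L = V_mL / 1000.
V_L = 1935 / 1000 = 1.935 L
M = n / V_L = 4.085 / 1.935
M = 2.11111111 mol/L, rounded to 4 dp:

2.1111 mol/L


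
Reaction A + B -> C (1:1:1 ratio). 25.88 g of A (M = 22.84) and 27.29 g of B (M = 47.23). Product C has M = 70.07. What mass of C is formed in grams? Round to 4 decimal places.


Find moles of each reactant; the smaller value is the limiting reagent in a 1:1:1 reaction, so moles_C equals moles of the limiter.
n_A = mass_A / M_A = 25.88 / 22.84 = 1.1331 mol
n_B = mass_B / M_B = 27.29 / 47.23 = 0.577811 mol
Limiting reagent: B (smaller), n_limiting = 0.577811 mol
mass_C = n_limiting * M_C = 0.577811 * 70.07
mass_C = 40.48721677 g, rounded to 4 dp:

40.4872 g


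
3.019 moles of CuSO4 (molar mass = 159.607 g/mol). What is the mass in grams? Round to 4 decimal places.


mass = n * M
mass = 3.019 * 159.607
mass = 481.853533 g, rounded to 4 dp:

481.8535 g


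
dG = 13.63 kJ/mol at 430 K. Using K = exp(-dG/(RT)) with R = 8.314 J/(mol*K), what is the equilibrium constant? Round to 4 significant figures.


dG is in kJ/mol; multiply by 1000 to match R in J/(mol*K).
RT = 8.314 * 430 = 3575.02 J/mol
exponent = -dG*1000 / (RT) = -(13.63*1000) / 3575.02 = -3.81256608
K = exp(-3.81256608)
K = 0.022091418, rounded to 4 significant figures:

0.02209


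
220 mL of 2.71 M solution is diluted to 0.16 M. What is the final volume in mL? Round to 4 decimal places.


Dilution: M1*V1 = M2*V2, solve for V2.
V2 = M1*V1 / M2
V2 = 2.71 * 220 / 0.16
V2 = 596.2 / 0.16
V2 = 3726.25 mL, rounded to 4 dp:

3726.2500 mL


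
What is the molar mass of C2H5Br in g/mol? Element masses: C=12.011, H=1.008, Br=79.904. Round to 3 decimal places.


M = sum(count * atomic_mass) over atoms.
M = 2*12.011 + 5*1.008 + 1*79.904
M = 24.022 + 5.04 + 79.904
M = 108.966 g/mol, rounded to 3 dp:

108.966 g/mol


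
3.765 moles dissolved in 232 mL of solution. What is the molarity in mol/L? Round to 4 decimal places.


Convert volume to liters: V_L = V_mL / 1000.
V_L = 232 / 1000 = 0.232 L
M = n / V_L = 3.765 / 0.232
M = 16.22844828 mol/L, rounded to 4 dp:

16.2284 mol/L


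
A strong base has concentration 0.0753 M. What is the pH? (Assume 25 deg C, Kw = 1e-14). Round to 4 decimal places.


A strong base dissociates completely, so [OH-] equals the given concentration.
pOH = -log10([OH-]) = -log10(0.0753) = 1.123205
pH = 14 - pOH = 14 - 1.123205
pH = 12.876795, rounded to 4 dp:

12.8768


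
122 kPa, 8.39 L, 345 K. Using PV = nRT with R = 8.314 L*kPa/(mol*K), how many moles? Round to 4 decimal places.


PV = nRT, solve for n = PV / (RT).
PV = 122 * 8.39 = 1023.58
RT = 8.314 * 345 = 2868.33
n = 1023.58 / 2868.33
n = 0.35685573 mol, rounded to 4 dp:

0.3569 mol


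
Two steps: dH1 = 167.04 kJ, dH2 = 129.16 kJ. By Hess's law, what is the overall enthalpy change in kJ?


Hess's law: enthalpy is a state function, so add the step enthalpies.
dH_total = dH1 + dH2 = 167.04 + (129.16)
dH_total = 296.2 kJ:

296.20 kJ


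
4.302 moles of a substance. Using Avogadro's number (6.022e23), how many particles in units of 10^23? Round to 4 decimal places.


N = n * NA, then divide by 1e23 for the requested units.
N / 1e23 = n * 6.022
N / 1e23 = 4.302 * 6.022
N / 1e23 = 25.906644, rounded to 4 dp:

25.9066


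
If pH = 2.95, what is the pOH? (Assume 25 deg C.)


At 25 deg C, pH + pOH = 14.
pOH = 14 - pH = 14 - 2.95
pOH = 11.05:

11.05


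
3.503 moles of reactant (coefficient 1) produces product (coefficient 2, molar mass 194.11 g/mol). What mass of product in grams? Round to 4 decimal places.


Use the coefficient ratio to convert reactant moles to product moles, then multiply by the product's molar mass.
moles_P = moles_R * (coeff_P / coeff_R) = 3.503 * (2/1) = 7.006
mass_P = moles_P * M_P = 7.006 * 194.11
mass_P = 1359.93466 g, rounded to 4 dp:

1359.9347 g


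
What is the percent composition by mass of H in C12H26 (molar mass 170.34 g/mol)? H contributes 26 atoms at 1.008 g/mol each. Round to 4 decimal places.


pct = 100 * (n_elem * M_elem) / M_total
mass_contribution = 26 * 1.008 = 26.208 g/mol
pct = 100 * 26.208 / 170.34
pct = 15.38569919 %, rounded to 4 dp:

15.3857 %


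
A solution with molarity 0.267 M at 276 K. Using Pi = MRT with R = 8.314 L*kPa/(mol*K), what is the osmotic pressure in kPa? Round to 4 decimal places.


Osmotic pressure (van't Hoff): Pi = M*R*T.
RT = 8.314 * 276 = 2294.664
Pi = 0.267 * 2294.664
Pi = 612.675288 kPa, rounded to 4 dp:

612.6753 kPa


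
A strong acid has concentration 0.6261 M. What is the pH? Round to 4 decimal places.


A strong acid dissociates completely, so [H+] equals the given concentration.
pH = -log10([H+]) = -log10(0.6261)
pH = 0.2033563, rounded to 4 dp:

0.2034


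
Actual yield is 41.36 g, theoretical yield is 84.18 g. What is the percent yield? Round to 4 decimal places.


% yield = 100 * actual / theoretical
% yield = 100 * 41.36 / 84.18
% yield = 49.13281064 %, rounded to 4 dp:

49.1328 %


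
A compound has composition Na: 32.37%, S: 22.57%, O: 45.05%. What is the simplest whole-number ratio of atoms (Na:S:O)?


Assume 100 g of compound, divide each mass% by atomic mass to get moles, then normalize by the smallest to get a raw atom ratio.
Moles per 100 g: Na: 32.37/22.99 = 1.408, S: 22.57/32.065 = 0.7039, O: 45.05/15.999 = 2.8158
Raw ratio (divide by min = 0.7039): Na: 2.0, S: 1.0, O: 4.0
Multiply by 1 to clear fractions: Na: 2.0 ~= 2, S: 1.0 ~= 1, O: 4.0 ~= 4
Reduce by GCD to get the simplest whole-number ratio:

2:1:4


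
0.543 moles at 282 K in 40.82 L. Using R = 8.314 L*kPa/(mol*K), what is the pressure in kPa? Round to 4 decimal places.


PV = nRT, solve for P = nRT / V.
nRT = 0.543 * 8.314 * 282 = 1273.0896
P = 1273.0896 / 40.82
P = 31.18788829 kPa, rounded to 4 dp:

31.1879 kPa


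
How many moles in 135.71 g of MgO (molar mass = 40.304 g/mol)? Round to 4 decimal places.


n = mass / M
n = 135.71 / 40.304
n = 3.36715959 mol, rounded to 4 dp:

3.3672 mol


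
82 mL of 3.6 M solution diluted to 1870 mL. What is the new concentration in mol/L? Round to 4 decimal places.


Dilution: M1*V1 = M2*V2, solve for M2.
M2 = M1*V1 / V2
M2 = 3.6 * 82 / 1870
M2 = 295.2 / 1870
M2 = 0.15786096 mol/L, rounded to 4 dp:

0.1579 mol/L


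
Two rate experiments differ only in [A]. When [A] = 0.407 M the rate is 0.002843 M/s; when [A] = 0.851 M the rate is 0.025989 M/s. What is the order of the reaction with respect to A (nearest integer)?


Rate is proportional to [A]^n, so rate2/rate1 = ([A]2/[A]1)^n. Take logs to solve for n.
rate2/rate1 = 0.025989 / 0.002843 = 9.1414
[A]2/[A]1 = 0.851 / 0.407 = 2.0909
n = ln(9.1414) / ln(2.0909) = 3.0
Nearest integer order:

3


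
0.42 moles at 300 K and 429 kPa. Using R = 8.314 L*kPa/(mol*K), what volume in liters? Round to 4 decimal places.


PV = nRT, solve for V = nRT / P.
nRT = 0.42 * 8.314 * 300 = 1047.564
V = 1047.564 / 429
V = 2.44187413 L, rounded to 4 dp:

2.4419 L


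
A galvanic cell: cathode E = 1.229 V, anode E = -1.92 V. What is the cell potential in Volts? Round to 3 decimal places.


Standard cell potential: E_cell = E_cathode - E_anode.
E_cell = 1.229 - (-1.92)
E_cell = 3.149 V, rounded to 3 dp:

3.149 V


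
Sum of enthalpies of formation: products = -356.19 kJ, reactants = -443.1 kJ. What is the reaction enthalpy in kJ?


dH_rxn = sum(dH_f products) - sum(dH_f reactants)
dH_rxn = -356.19 - (-443.1)
dH_rxn = 86.91 kJ:

86.91 kJ


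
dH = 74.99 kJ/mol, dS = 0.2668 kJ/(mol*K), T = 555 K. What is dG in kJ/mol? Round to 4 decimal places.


Gibbs: dG = dH - T*dS (consistent units, dS already in kJ/(mol*K)).
T*dS = 555 * 0.2668 = 148.074
dG = 74.99 - (148.074)
dG = -73.084 kJ/mol, rounded to 4 dp:

-73.0840 kJ/mol


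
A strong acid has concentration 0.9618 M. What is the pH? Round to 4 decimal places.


A strong acid dissociates completely, so [H+] equals the given concentration.
pH = -log10([H+]) = -log10(0.9618)
pH = 0.01691523, rounded to 4 dp:

0.0169


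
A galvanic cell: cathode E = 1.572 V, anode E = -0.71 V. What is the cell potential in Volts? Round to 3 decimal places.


Standard cell potential: E_cell = E_cathode - E_anode.
E_cell = 1.572 - (-0.71)
E_cell = 2.282 V, rounded to 3 dp:

2.282 V


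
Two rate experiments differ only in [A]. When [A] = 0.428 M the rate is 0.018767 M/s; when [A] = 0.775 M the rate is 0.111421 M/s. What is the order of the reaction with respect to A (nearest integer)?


Rate is proportional to [A]^n, so rate2/rate1 = ([A]2/[A]1)^n. Take logs to solve for n.
rate2/rate1 = 0.111421 / 0.018767 = 5.9371
[A]2/[A]1 = 0.775 / 0.428 = 1.8107
n = ln(5.9371) / ln(1.8107) = 3.0
Nearest integer order:

3


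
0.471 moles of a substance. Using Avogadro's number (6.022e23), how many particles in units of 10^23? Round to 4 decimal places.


N = n * NA, then divide by 1e23 for the requested units.
N / 1e23 = n * 6.022
N / 1e23 = 0.471 * 6.022
N / 1e23 = 2.836362, rounded to 4 dp:

2.8364


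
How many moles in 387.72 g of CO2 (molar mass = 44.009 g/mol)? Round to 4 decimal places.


n = mass / M
n = 387.72 / 44.009
n = 8.81001613 mol, rounded to 4 dp:

8.8100 mol


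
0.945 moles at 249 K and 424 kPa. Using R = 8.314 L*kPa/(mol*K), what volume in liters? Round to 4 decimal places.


PV = nRT, solve for V = nRT / P.
nRT = 0.945 * 8.314 * 249 = 1956.3258
V = 1956.3258 / 424
V = 4.61397594 L, rounded to 4 dp:

4.6140 L


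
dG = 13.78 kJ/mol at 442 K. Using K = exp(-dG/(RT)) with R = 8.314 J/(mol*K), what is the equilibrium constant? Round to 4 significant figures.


dG is in kJ/mol; multiply by 1000 to match R in J/(mol*K).
RT = 8.314 * 442 = 3674.788 J/mol
exponent = -dG*1000 / (RT) = -(13.78*1000) / 3674.788 = -3.74987618
K = exp(-3.74987618)
K = 0.023520658, rounded to 4 significant figures:

0.02352


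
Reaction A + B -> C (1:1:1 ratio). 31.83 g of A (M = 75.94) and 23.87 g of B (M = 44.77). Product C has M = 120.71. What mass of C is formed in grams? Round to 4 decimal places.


Find moles of each reactant; the smaller value is the limiting reagent in a 1:1:1 reaction, so moles_C equals moles of the limiter.
n_A = mass_A / M_A = 31.83 / 75.94 = 0.419147 mol
n_B = mass_B / M_B = 23.87 / 44.77 = 0.53317 mol
Limiting reagent: A (smaller), n_limiting = 0.419147 mol
mass_C = n_limiting * M_C = 0.419147 * 120.71
mass_C = 50.59523437 g, rounded to 4 dp:

50.5952 g


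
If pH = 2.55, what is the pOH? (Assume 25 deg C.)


At 25 deg C, pH + pOH = 14.
pOH = 14 - pH = 14 - 2.55
pOH = 11.45:

11.45


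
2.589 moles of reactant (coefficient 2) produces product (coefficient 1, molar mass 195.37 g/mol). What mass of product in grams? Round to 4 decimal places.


Use the coefficient ratio to convert reactant moles to product moles, then multiply by the product's molar mass.
moles_P = moles_R * (coeff_P / coeff_R) = 2.589 * (1/2) = 1.2945
mass_P = moles_P * M_P = 1.2945 * 195.37
mass_P = 252.906465 g, rounded to 4 dp:

252.9065 g


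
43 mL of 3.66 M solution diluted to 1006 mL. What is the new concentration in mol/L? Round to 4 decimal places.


Dilution: M1*V1 = M2*V2, solve for M2.
M2 = M1*V1 / V2
M2 = 3.66 * 43 / 1006
M2 = 157.38 / 1006
M2 = 0.15644135 mol/L, rounded to 4 dp:

0.1564 mol/L


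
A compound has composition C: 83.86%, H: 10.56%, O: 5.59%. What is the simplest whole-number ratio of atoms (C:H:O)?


Assume 100 g of compound, divide each mass% by atomic mass to get moles, then normalize by the smallest to get a raw atom ratio.
Moles per 100 g: C: 83.86/12.011 = 6.9819, H: 10.56/1.008 = 10.4762, O: 5.59/15.999 = 0.3494
Raw ratio (divide by min = 0.3494): C: 19.983, H: 29.984, O: 1.0
Multiply by 1 to clear fractions: C: 19.983 ~= 20, H: 29.984 ~= 30, O: 1.0 ~= 1
Reduce by GCD to get the simplest whole-number ratio:

20:30:1


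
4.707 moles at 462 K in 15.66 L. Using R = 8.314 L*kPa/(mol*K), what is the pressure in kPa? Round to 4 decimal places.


PV = nRT, solve for P = nRT / V.
nRT = 4.707 * 8.314 * 462 = 18079.9071
P = 18079.9071 / 15.66
P = 1154.52791188 kPa, rounded to 4 dp:

1154.5279 kPa


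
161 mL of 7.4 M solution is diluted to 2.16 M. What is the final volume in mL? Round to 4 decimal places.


Dilution: M1*V1 = M2*V2, solve for V2.
V2 = M1*V1 / M2
V2 = 7.4 * 161 / 2.16
V2 = 1191.4 / 2.16
V2 = 551.57407407 mL, rounded to 4 dp:

551.5741 mL


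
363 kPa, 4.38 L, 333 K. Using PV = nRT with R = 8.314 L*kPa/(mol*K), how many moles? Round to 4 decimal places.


PV = nRT, solve for n = PV / (RT).
PV = 363 * 4.38 = 1589.94
RT = 8.314 * 333 = 2768.562
n = 1589.94 / 2768.562
n = 0.57428369 mol, rounded to 4 dp:

0.5743 mol


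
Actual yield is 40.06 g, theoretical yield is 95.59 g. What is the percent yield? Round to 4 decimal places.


% yield = 100 * actual / theoretical
% yield = 100 * 40.06 / 95.59
% yield = 41.90814939 %, rounded to 4 dp:

41.9081 %


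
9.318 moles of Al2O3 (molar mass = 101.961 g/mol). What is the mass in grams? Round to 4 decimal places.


mass = n * M
mass = 9.318 * 101.961
mass = 950.072598 g, rounded to 4 dp:

950.0726 g


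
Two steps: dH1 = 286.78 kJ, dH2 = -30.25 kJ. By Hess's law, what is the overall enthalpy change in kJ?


Hess's law: enthalpy is a state function, so add the step enthalpies.
dH_total = dH1 + dH2 = 286.78 + (-30.25)
dH_total = 256.53 kJ:

256.53 kJ


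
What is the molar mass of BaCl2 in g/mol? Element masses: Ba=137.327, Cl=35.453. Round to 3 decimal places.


M = sum(count * atomic_mass) over atoms.
M = 1*137.327 + 2*35.453
M = 137.327 + 70.906
M = 208.233 g/mol, rounded to 3 dp:

208.233 g/mol


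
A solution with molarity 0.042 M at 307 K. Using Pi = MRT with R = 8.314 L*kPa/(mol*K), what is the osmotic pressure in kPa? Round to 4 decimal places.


Osmotic pressure (van't Hoff): Pi = M*R*T.
RT = 8.314 * 307 = 2552.398
Pi = 0.042 * 2552.398
Pi = 107.200716 kPa, rounded to 4 dp:

107.2007 kPa


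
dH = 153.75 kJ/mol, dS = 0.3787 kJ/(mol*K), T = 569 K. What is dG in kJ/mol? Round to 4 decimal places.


Gibbs: dG = dH - T*dS (consistent units, dS already in kJ/(mol*K)).
T*dS = 569 * 0.3787 = 215.4803
dG = 153.75 - (215.4803)
dG = -61.7303 kJ/mol, rounded to 4 dp:

-61.7303 kJ/mol


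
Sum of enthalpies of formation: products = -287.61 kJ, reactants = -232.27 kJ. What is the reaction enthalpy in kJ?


dH_rxn = sum(dH_f products) - sum(dH_f reactants)
dH_rxn = -287.61 - (-232.27)
dH_rxn = -55.34 kJ:

-55.34 kJ


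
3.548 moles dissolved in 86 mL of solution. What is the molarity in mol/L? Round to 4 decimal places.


Convert volume to liters: V_L = V_mL / 1000.
V_L = 86 / 1000 = 0.086 L
M = n / V_L = 3.548 / 0.086
M = 41.25581395 mol/L, rounded to 4 dp:

41.2558 mol/L


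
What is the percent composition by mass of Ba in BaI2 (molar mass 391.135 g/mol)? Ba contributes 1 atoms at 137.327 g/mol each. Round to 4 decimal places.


pct = 100 * (n_elem * M_elem) / M_total
mass_contribution = 1 * 137.327 = 137.327 g/mol
pct = 100 * 137.327 / 391.135
pct = 35.10987255 %, rounded to 4 dp:

35.1099 %


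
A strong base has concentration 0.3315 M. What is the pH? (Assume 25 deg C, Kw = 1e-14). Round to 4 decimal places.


A strong base dissociates completely, so [OH-] equals the given concentration.
pOH = -log10([OH-]) = -log10(0.3315) = 0.479516
pH = 14 - pOH = 14 - 0.479516
pH = 13.520484, rounded to 4 dp:

13.5205


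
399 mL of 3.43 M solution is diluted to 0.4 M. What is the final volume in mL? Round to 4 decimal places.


Dilution: M1*V1 = M2*V2, solve for V2.
V2 = M1*V1 / M2
V2 = 3.43 * 399 / 0.4
V2 = 1368.57 / 0.4
V2 = 3421.425 mL, rounded to 4 dp:

3421.4250 mL


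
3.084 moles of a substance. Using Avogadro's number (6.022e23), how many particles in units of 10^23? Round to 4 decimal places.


N = n * NA, then divide by 1e23 for the requested units.
N / 1e23 = n * 6.022
N / 1e23 = 3.084 * 6.022
N / 1e23 = 18.571848, rounded to 4 dp:

18.5718


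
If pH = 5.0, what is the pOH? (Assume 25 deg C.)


At 25 deg C, pH + pOH = 14.
pOH = 14 - pH = 14 - 5.0
pOH = 9.0:

9.00


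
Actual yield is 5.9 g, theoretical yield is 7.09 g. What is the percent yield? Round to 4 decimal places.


% yield = 100 * actual / theoretical
% yield = 100 * 5.9 / 7.09
% yield = 83.2157969 %, rounded to 4 dp:

83.2158 %


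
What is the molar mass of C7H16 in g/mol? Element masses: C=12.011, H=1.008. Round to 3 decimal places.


M = sum(count * atomic_mass) over atoms.
M = 7*12.011 + 16*1.008
M = 84.077 + 16.128
M = 100.205 g/mol, rounded to 3 dp:

100.205 g/mol


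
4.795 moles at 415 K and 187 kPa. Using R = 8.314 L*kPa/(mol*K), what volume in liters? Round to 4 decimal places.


PV = nRT, solve for V = nRT / P.
nRT = 4.795 * 8.314 * 415 = 16544.2365
V = 16544.2365 / 187
V = 88.47185294 L, rounded to 4 dp:

88.4719 L


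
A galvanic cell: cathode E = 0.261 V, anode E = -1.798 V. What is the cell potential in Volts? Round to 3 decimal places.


Standard cell potential: E_cell = E_cathode - E_anode.
E_cell = 0.261 - (-1.798)
E_cell = 2.059 V, rounded to 3 dp:

2.059 V


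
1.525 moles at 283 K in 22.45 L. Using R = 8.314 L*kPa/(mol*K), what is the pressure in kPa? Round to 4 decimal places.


PV = nRT, solve for P = nRT / V.
nRT = 1.525 * 8.314 * 283 = 3588.1145
P = 3588.1145 / 22.45
P = 159.8269265 kPa, rounded to 4 dp:

159.8269 kPa


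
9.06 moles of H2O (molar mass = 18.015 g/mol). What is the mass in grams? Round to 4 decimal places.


mass = n * M
mass = 9.06 * 18.015
mass = 163.2159 g, rounded to 4 dp:

163.2159 g


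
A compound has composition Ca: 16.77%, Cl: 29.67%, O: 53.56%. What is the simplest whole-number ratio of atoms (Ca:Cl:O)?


Assume 100 g of compound, divide each mass% by atomic mass to get moles, then normalize by the smallest to get a raw atom ratio.
Moles per 100 g: Ca: 16.77/40.078 = 0.4184, Cl: 29.67/35.453 = 0.8369, O: 53.56/15.999 = 3.3477
Raw ratio (divide by min = 0.4184): Ca: 1.0, Cl: 2.0, O: 8.001
Multiply by 1 to clear fractions: Ca: 1.0 ~= 1, Cl: 2.0 ~= 2, O: 8.001 ~= 8
Reduce by GCD to get the simplest whole-number ratio:

1:2:8


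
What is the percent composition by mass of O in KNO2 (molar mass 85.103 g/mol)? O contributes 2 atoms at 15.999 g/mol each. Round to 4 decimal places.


pct = 100 * (n_elem * M_elem) / M_total
mass_contribution = 2 * 15.999 = 31.998 g/mol
pct = 100 * 31.998 / 85.103
pct = 37.59914457 %, rounded to 4 dp:

37.5991 %


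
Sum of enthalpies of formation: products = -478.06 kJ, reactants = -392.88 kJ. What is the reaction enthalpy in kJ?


dH_rxn = sum(dH_f products) - sum(dH_f reactants)
dH_rxn = -478.06 - (-392.88)
dH_rxn = -85.18 kJ:

-85.18 kJ


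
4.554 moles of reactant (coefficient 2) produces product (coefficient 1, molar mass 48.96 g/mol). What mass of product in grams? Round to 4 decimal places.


Use the coefficient ratio to convert reactant moles to product moles, then multiply by the product's molar mass.
moles_P = moles_R * (coeff_P / coeff_R) = 4.554 * (1/2) = 2.277
mass_P = moles_P * M_P = 2.277 * 48.96
mass_P = 111.48192 g, rounded to 4 dp:

111.4819 g


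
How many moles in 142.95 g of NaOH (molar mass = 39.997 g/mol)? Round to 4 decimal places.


n = mass / M
n = 142.95 / 39.997
n = 3.57401805 mol, rounded to 4 dp:

3.5740 mol


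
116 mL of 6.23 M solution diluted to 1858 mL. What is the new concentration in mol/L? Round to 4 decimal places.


Dilution: M1*V1 = M2*V2, solve for M2.
M2 = M1*V1 / V2
M2 = 6.23 * 116 / 1858
M2 = 722.68 / 1858
M2 = 0.38895587 mol/L, rounded to 4 dp:

0.3890 mol/L


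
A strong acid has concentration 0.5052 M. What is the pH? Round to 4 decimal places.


A strong acid dissociates completely, so [H+] equals the given concentration.
pH = -log10([H+]) = -log10(0.5052)
pH = 0.29653666, rounded to 4 dp:

0.2965


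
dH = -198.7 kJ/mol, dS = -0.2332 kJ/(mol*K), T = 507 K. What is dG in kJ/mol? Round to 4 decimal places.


Gibbs: dG = dH - T*dS (consistent units, dS already in kJ/(mol*K)).
T*dS = 507 * -0.2332 = -118.2324
dG = -198.7 - (-118.2324)
dG = -80.4676 kJ/mol, rounded to 4 dp:

-80.4676 kJ/mol


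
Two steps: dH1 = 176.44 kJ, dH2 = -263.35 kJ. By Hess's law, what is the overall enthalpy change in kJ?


Hess's law: enthalpy is a state function, so add the step enthalpies.
dH_total = dH1 + dH2 = 176.44 + (-263.35)
dH_total = -86.91 kJ:

-86.91 kJ


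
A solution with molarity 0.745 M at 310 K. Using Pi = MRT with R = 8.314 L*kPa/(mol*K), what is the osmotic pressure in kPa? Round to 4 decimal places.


Osmotic pressure (van't Hoff): Pi = M*R*T.
RT = 8.314 * 310 = 2577.34
Pi = 0.745 * 2577.34
Pi = 1920.1183 kPa, rounded to 4 dp:

1920.1183 kPa


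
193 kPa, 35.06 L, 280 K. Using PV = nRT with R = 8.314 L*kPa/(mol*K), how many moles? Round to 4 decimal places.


PV = nRT, solve for n = PV / (RT).
PV = 193 * 35.06 = 6766.58
RT = 8.314 * 280 = 2327.92
n = 6766.58 / 2327.92
n = 2.90670642 mol, rounded to 4 dp:

2.9067 mol


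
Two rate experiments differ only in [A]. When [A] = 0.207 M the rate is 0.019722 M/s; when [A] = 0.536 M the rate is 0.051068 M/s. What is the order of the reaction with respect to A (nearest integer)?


Rate is proportional to [A]^n, so rate2/rate1 = ([A]2/[A]1)^n. Take logs to solve for n.
rate2/rate1 = 0.051068 / 0.019722 = 2.5894
[A]2/[A]1 = 0.536 / 0.207 = 2.5894
n = ln(2.5894) / ln(2.5894) = 1.0
Nearest integer order:

1


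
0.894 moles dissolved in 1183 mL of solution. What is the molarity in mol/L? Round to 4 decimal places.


Convert volume to liters: V_L = V_mL / 1000.
V_L = 1183 / 1000 = 1.183 L
M = n / V_L = 0.894 / 1.183
M = 0.75570583 mol/L, rounded to 4 dp:

0.7557 mol/L


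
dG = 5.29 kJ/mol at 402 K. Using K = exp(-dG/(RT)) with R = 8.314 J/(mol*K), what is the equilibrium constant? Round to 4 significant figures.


dG is in kJ/mol; multiply by 1000 to match R in J/(mol*K).
RT = 8.314 * 402 = 3342.228 J/mol
exponent = -dG*1000 / (RT) = -(5.29*1000) / 3342.228 = -1.58277652
K = exp(-1.58277652)
K = 0.205404, rounded to 4 significant figures:

0.2054


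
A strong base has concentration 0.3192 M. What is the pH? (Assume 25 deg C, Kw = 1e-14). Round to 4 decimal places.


A strong base dissociates completely, so [OH-] equals the given concentration.
pOH = -log10([OH-]) = -log10(0.3192) = 0.495937
pH = 14 - pOH = 14 - 0.495937
pH = 13.504063, rounded to 4 dp:

13.5041


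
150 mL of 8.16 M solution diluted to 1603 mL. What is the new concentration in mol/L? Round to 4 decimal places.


Dilution: M1*V1 = M2*V2, solve for M2.
M2 = M1*V1 / V2
M2 = 8.16 * 150 / 1603
M2 = 1224.0 / 1603
M2 = 0.76356831 mol/L, rounded to 4 dp:

0.7636 mol/L


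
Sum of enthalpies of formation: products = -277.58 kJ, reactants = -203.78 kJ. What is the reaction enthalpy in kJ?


dH_rxn = sum(dH_f products) - sum(dH_f reactants)
dH_rxn = -277.58 - (-203.78)
dH_rxn = -73.8 kJ:

-73.80 kJ


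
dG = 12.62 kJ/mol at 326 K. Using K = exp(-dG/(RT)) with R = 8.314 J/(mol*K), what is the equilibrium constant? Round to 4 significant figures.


dG is in kJ/mol; multiply by 1000 to match R in J/(mol*K).
RT = 8.314 * 326 = 2710.364 J/mol
exponent = -dG*1000 / (RT) = -(12.62*1000) / 2710.364 = -4.65620116
K = exp(-4.65620116)
K = 0.0095024924, rounded to 4 significant figures:

0.009502


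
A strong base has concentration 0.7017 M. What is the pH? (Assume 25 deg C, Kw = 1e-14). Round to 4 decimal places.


A strong base dissociates completely, so [OH-] equals the given concentration.
pOH = -log10([OH-]) = -log10(0.7017) = 0.153849
pH = 14 - pOH = 14 - 0.153849
pH = 13.846151, rounded to 4 dp:

13.8462


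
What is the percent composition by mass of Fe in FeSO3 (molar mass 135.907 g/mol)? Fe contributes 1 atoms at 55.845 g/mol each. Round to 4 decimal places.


pct = 100 * (n_elem * M_elem) / M_total
mass_contribution = 1 * 55.845 = 55.845 g/mol
pct = 100 * 55.845 / 135.907
pct = 41.09059872 %, rounded to 4 dp:

41.0906 %


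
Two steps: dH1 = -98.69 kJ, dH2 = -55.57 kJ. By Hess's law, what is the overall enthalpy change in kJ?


Hess's law: enthalpy is a state function, so add the step enthalpies.
dH_total = dH1 + dH2 = -98.69 + (-55.57)
dH_total = -154.26 kJ:

-154.26 kJ


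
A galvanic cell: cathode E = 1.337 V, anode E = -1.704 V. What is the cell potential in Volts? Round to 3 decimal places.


Standard cell potential: E_cell = E_cathode - E_anode.
E_cell = 1.337 - (-1.704)
E_cell = 3.041 V, rounded to 3 dp:

3.041 V


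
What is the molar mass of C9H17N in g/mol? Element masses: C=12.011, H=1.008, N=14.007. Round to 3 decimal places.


M = sum(count * atomic_mass) over atoms.
M = 9*12.011 + 17*1.008 + 1*14.007
M = 108.099 + 17.136 + 14.007
M = 139.242 g/mol, rounded to 3 dp:

139.242 g/mol


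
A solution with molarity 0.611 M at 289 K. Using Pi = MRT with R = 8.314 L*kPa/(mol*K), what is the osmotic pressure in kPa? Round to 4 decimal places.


Osmotic pressure (van't Hoff): Pi = M*R*T.
RT = 8.314 * 289 = 2402.746
Pi = 0.611 * 2402.746
Pi = 1468.077806 kPa, rounded to 4 dp:

1468.0778 kPa


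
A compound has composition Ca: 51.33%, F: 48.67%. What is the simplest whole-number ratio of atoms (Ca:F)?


Assume 100 g of compound, divide each mass% by atomic mass to get moles, then normalize by the smallest to get a raw atom ratio.
Moles per 100 g: Ca: 51.33/40.078 = 1.2808, F: 48.67/18.998 = 2.5618
Raw ratio (divide by min = 1.2808): Ca: 1.0, F: 2.0
Multiply by 1 to clear fractions: Ca: 1.0 ~= 1, F: 2.0 ~= 2
Reduce by GCD to get the simplest whole-number ratio:

1:2


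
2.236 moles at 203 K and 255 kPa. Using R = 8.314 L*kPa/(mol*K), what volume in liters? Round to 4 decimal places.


PV = nRT, solve for V = nRT / P.
nRT = 2.236 * 8.314 * 203 = 3773.7911
V = 3773.7911 / 255
V = 14.79918078 L, rounded to 4 dp:

14.7992 L


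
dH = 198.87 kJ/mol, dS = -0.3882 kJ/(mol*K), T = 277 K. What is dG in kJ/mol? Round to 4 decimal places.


Gibbs: dG = dH - T*dS (consistent units, dS already in kJ/(mol*K)).
T*dS = 277 * -0.3882 = -107.5314
dG = 198.87 - (-107.5314)
dG = 306.4014 kJ/mol, rounded to 4 dp:

306.4014 kJ/mol
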